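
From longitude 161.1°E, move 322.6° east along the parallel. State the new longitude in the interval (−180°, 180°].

123.7°E

Start at +161.1°; shift +322.6° → +483.7°.
+483.7° lies outside (−180°, 180°]; subtract 360° → +123.7°.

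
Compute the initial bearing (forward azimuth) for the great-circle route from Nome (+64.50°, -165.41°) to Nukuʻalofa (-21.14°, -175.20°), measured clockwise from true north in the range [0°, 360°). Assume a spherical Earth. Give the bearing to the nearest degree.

Δλ = -175.20 − -165.41 = -9.79°.
θ = atan2( sin Δλ · cos φ₂ , cos φ₁ · sin φ₂ − sin φ₁ · cos φ₂ · cos Δλ )
  = atan2(-0.15859, -0.98485) = -170.852° → normalised to [0°, 360°): 189.148°.

189°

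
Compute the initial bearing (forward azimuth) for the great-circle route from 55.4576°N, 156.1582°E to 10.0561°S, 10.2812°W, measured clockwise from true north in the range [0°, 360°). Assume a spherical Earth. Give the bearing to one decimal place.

341.5°

Δλ = -10.2812 − 156.1582 = -166.4394°.
θ = atan2( sin Δλ · cos φ₂ , cos φ₁ · sin φ₂ − sin φ₁ · cos φ₂ · cos Δλ )
  = atan2(-0.23087, 0.68943) = -18.514° → normalised to [0°, 360°): 341.486°.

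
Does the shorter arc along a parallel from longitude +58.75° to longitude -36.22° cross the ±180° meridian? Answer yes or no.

Signed shortest Δλ = ((-36.22 − 58.75 + 180) mod 360) − 180 = -94.97°.
Going west by 94.97° from +58.75° reaches -36.22° without touching 180°.

No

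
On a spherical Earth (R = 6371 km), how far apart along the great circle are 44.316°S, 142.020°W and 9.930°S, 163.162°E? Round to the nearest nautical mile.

Δλ = 163.162 − -142.020 = 305.182°; wrapped into (−180°, 180°]: -54.818°.
Δφ = -9.930 − -44.316 = 34.386°.
a = sin²(Δφ/2) + cos φ₁ · cos φ₂ · sin²(Δλ/2) = 0.236726.
c = 2·atan2(√a, √(1−a)) = 1.01626 rad → d = 6371·c ≈ 6474.59 km ≈ 3496.00 nmi.

3496 nmi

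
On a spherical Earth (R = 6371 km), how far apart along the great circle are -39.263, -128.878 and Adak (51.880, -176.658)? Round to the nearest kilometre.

11139 km

Δλ = -176.658 − -128.878 = -47.780°.
Δφ = 51.880 − -39.263 = 91.143°.
a = sin²(Δφ/2) + cos φ₁ · cos φ₂ · sin²(Δλ/2) = 0.588363.
c = 2·atan2(√a, √(1−a)) = 1.74846 rad → d = 6371·c ≈ 11139.41 km.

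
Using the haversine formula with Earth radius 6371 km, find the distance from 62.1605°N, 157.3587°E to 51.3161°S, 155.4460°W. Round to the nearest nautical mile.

7173 nmi

Δλ = -155.4460 − 157.3587 = -312.8047°; wrapped into (−180°, 180°]: 47.1953°.
Δφ = -51.3161 − 62.1605 = -113.4766°.
a = sin²(Δφ/2) + cos φ₁ · cos φ₂ · sin²(Δλ/2) = 0.745961.
c = 2·atan2(√a, √(1−a)) = 2.08509 rad → d = 6371·c ≈ 13284.13 km ≈ 7172.86 nmi.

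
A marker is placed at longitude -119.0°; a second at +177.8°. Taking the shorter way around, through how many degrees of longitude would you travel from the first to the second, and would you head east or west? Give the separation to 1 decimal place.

63.2° west

Raw difference: 177.8 − -119.0 = 296.8°.
Normalise into (−180°, 180°]: 296.8° − 360° = -63.2°.
Negative ⇒ the second point lies to the west; separation 63.2°.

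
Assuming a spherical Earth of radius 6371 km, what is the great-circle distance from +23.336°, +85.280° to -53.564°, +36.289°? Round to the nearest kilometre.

Δλ = 36.289 − 85.280 = -48.991°.
Δφ = -53.564 − 23.336 = -76.900°.
a = sin²(Δφ/2) + cos φ₁ · cos φ₂ · sin²(Δλ/2) = 0.480424.
c = 2·atan2(√a, √(1−a)) = 1.53164 rad → d = 6371·c ≈ 9758.05 km.

9758 km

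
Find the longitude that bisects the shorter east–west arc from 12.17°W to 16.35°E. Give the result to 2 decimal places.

Signed shortest Δλ from -12.17° to +16.35° is +28.52°.
Midpoint longitude = -12.17° + (+28.52°)/2 = -12.17° + 14.26° = +2.09°.

2.09°E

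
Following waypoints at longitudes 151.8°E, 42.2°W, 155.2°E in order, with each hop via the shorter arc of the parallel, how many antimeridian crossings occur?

Leg 1: +151.8° → -42.2°, shortest Δλ = 166.0° (east) — crosses 180°.
Leg 2: -42.2° → +155.2°, shortest Δλ = -162.6° (west) — crosses 180°.
Total crossings: 2.

2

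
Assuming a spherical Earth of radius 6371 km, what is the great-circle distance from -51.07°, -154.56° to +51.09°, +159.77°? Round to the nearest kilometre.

12147 km

Δλ = 159.77 − -154.56 = 314.33°; wrapped into (−180°, 180°]: -45.67°.
Δφ = 51.09 − -51.07 = 102.16°.
a = sin²(Δφ/2) + cos φ₁ · cos φ₂ · sin²(Δλ/2) = 0.664762.
c = 2·atan2(√a, √(1−a)) = 1.90660 rad → d = 6371·c ≈ 12146.92 km.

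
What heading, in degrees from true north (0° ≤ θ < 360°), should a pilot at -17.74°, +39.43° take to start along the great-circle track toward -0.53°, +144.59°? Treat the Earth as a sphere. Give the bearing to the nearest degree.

Δλ = 144.59 − 39.43 = 105.16°.
θ = atan2( sin Δλ · cos φ₂ , cos φ₁ · sin φ₂ − sin φ₁ · cos φ₂ · cos Δλ )
  = atan2(0.96516, -0.08849) = 95.238° → normalised to [0°, 360°): 95.238°.

95°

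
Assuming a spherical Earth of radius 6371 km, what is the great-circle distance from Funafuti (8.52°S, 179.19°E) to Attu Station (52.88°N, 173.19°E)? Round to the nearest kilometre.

Δλ = 173.19 − 179.19 = -6.00°.
Δφ = 52.88 − -8.52 = 61.40°.
a = sin²(Δφ/2) + cos φ₁ · cos φ₂ · sin²(Δλ/2) = 0.262289.
c = 2·atan2(√a, √(1−a)) = 1.07535 rad → d = 6371·c ≈ 6851.07 km.

6851 km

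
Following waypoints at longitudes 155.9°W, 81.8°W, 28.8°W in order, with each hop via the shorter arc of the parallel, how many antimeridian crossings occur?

0

Leg 1: -155.9° → -81.8°, shortest Δλ = 74.1° (east) — does not cross 180°.
Leg 2: -81.8° → -28.8°, shortest Δλ = 53.0° (east) — does not cross 180°.
Total crossings: 0.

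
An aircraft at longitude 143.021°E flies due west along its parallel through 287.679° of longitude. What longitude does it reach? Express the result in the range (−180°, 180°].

Start at +143.021°; shift −287.679° → -144.658°.
-144.658° already lies in (−180°, 180°].

144.658°W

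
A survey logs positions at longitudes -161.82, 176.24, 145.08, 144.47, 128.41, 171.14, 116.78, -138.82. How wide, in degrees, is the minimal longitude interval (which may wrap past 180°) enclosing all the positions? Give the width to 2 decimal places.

Sort the longitudes: -161.82°, -138.82°, +116.78°, +128.41°, +144.47°, +145.08°, +171.14°, +176.24°.
Eastward gaps between consecutive values (wrapping around): 23.00°, 255.60°, 11.63°, 16.06°, 0.61°, 26.06°, 5.10°, 21.94°.
Largest gap = 255.60° ⇒ minimal covering band is its complement: 360° − 255.60° = 104.40°.
Band runs from +116.78° eastward to -138.82°, crossing the antimeridian.

104.40°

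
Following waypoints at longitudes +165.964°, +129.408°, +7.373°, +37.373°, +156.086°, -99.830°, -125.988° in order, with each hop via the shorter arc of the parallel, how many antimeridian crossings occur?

1

Leg 1: +165.964° → +129.408°, shortest Δλ = -36.556° (west) — does not cross 180°.
Leg 2: +129.408° → +7.373°, shortest Δλ = -122.035° (west) — does not cross 180°.
Leg 3: +7.373° → +37.373°, shortest Δλ = 30.0° (east) — does not cross 180°.
Leg 4: +37.373° → +156.086°, shortest Δλ = 118.713° (east) — does not cross 180°.
Leg 5: +156.086° → -99.830°, shortest Δλ = 104.084° (east) — crosses 180°.
Leg 6: -99.830° → -125.988°, shortest Δλ = -26.158° (west) — does not cross 180°.
Total crossings: 1.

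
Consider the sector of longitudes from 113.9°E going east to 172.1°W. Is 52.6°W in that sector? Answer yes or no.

Band width going east from +113.9° to -172.1°: ((-172.1 − 113.9) mod 360) = 74.0°.
Offset of -52.6° east of the west edge: ((-52.6 − 113.9) mod 360) = 193.5°.
193.5° > 74.0° ⇒ outside.

No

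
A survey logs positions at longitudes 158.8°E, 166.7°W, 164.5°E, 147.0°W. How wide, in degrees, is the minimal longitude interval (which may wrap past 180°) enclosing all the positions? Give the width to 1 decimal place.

Sort the longitudes: -166.7°, -147.0°, +158.8°, +164.5°.
Eastward gaps between consecutive values (wrapping around): 19.7°, 305.8°, 5.7°, 28.8°.
Largest gap = 305.8° ⇒ minimal covering band is its complement: 360° − 305.8° = 54.2°.
Band runs from +158.8° eastward to -147.0°, crossing the antimeridian.

54.2°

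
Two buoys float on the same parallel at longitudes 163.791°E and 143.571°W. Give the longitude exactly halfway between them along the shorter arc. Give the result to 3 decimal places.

Signed shortest Δλ from +163.791° to -143.571° is +52.638°.
Midpoint longitude = +163.791° + (+52.638°)/2 = +163.791° + 26.319° = +190.110°.
Normalise into (−180°, 180°]: -169.890°.
(The naïve average (+163.791 + -143.571)/2 = 10.11° is on the wrong side of the globe.)

169.890°W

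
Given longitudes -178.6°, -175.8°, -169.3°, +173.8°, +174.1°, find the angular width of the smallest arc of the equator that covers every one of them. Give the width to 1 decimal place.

Sort the longitudes: -178.6°, -175.8°, -169.3°, +173.8°, +174.1°.
Eastward gaps between consecutive values (wrapping around): 2.8°, 6.5°, 343.1°, 0.3°, 7.3°.
Largest gap = 343.1° ⇒ minimal covering band is its complement: 360° − 343.1° = 16.9°.
Band runs from +173.8° eastward to -169.3°, crossing the antimeridian.

16.9°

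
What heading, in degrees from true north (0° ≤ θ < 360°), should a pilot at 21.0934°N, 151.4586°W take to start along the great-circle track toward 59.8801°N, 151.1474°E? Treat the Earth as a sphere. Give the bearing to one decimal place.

Δλ = 151.1474 − -151.4586 = 302.6060°; wrapped into (−180°, 180°]: -57.3940°.
θ = atan2( sin Δλ · cos φ₂ , cos φ₁ · sin φ₂ − sin φ₁ · cos φ₂ · cos Δλ )
  = atan2(-0.42272, 0.70970) = -30.779° → normalised to [0°, 360°): 329.221°.

329.2°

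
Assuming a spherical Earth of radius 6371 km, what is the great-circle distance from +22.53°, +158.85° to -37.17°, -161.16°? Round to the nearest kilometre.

Δλ = -161.16 − 158.85 = -320.01°; wrapped into (−180°, 180°]: 39.99°.
Δφ = -37.17 − 22.53 = -59.70°.
a = sin²(Δφ/2) + cos φ₁ · cos φ₂ · sin²(Δλ/2) = 0.333794.
c = 2·atan2(√a, √(1−a)) = 1.23194 rad → d = 6371·c ≈ 7848.67 km.

7849 km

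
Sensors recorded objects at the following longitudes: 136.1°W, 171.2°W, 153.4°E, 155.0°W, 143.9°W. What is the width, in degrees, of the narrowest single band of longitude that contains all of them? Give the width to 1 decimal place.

Sort the longitudes: -171.2°, -155.0°, -143.9°, -136.1°, +153.4°.
Eastward gaps between consecutive values (wrapping around): 16.2°, 11.1°, 7.8°, 289.5°, 35.4°.
Largest gap = 289.5° ⇒ minimal covering band is its complement: 360° − 289.5° = 70.5°.
Band runs from +153.4° eastward to -136.1°, crossing the antimeridian.

70.5°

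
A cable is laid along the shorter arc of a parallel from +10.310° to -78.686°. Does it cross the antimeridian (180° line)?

Signed shortest Δλ = ((-78.686 − 10.310 + 180) mod 360) − 180 = -88.996°.
Going west by 88.996° from +10.310° reaches -78.686° without touching 180°.

No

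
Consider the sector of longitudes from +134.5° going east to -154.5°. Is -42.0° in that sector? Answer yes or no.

Band width going east from +134.5° to -154.5°: ((-154.5 − 134.5) mod 360) = 71.0°.
Offset of -42.0° east of the west edge: ((-42.0 − 134.5) mod 360) = 183.5°.
183.5° > 71.0° ⇒ outside.

No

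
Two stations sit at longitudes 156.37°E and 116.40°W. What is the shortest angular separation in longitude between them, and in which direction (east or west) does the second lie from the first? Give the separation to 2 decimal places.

Raw difference: -116.40 − 156.37 = -272.77°.
Normalise into (−180°, 180°]: -272.77° + 360° = 87.23°.
Positive ⇒ the second point lies to the east; separation 87.23°.

87.23° east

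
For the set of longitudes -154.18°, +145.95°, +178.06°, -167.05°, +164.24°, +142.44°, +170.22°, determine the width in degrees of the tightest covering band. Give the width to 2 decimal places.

63.38°

Sort the longitudes: -167.05°, -154.18°, +142.44°, +145.95°, +164.24°, +170.22°, +178.06°.
Eastward gaps between consecutive values (wrapping around): 12.87°, 296.62°, 3.51°, 18.29°, 5.98°, 7.84°, 14.89°.
Largest gap = 296.62° ⇒ minimal covering band is its complement: 360° − 296.62° = 63.38°.
Band runs from +142.44° eastward to -154.18°, crossing the antimeridian.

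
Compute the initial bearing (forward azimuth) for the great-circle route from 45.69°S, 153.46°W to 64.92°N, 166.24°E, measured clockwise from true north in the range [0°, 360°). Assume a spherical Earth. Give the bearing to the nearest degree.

Δλ = 166.24 − -153.46 = 319.70°; wrapped into (−180°, 180°]: -40.30°.
θ = atan2( sin Δλ · cos φ₂ , cos φ₁ · sin φ₂ − sin φ₁ · cos φ₂ · cos Δλ )
  = atan2(-0.27416, 0.86401) = -17.605° → normalised to [0°, 360°): 342.395°.

342°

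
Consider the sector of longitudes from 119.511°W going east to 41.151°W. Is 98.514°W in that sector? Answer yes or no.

Band width going east from -119.511° to -41.151°: ((-41.151 − -119.511) mod 360) = 78.360°.
Offset of -98.514° east of the west edge: ((-98.514 − -119.511) mod 360) = 20.997°.
20.997° ≤ 78.360° ⇒ inside.

Yes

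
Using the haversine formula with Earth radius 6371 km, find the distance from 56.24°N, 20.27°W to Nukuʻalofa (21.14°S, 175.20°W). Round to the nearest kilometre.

Δλ = -175.20 − -20.27 = -154.93°.
Δφ = -21.14 − 56.24 = -77.38°.
a = sin²(Δφ/2) + cos φ₁ · cos φ₂ · sin²(Δλ/2) = 0.884660.
c = 2·atan2(√a, √(1−a)) = 2.44857 rad → d = 6371·c ≈ 15599.85 km.

15600 km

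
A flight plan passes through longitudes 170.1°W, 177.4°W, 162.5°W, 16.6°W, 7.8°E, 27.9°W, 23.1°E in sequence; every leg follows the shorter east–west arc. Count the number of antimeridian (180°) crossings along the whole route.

0

Leg 1: -170.1° → -177.4°, shortest Δλ = -7.3° (west) — does not cross 180°.
Leg 2: -177.4° → -162.5°, shortest Δλ = 14.9° (east) — does not cross 180°.
Leg 3: -162.5° → -16.6°, shortest Δλ = 145.9° (east) — does not cross 180°.
Leg 4: -16.6° → +7.8°, shortest Δλ = 24.4° (east) — does not cross 180°.
Leg 5: +7.8° → -27.9°, shortest Δλ = -35.7° (west) — does not cross 180°.
Leg 6: -27.9° → +23.1°, shortest Δλ = 51.0° (east) — does not cross 180°.
Total crossings: 0.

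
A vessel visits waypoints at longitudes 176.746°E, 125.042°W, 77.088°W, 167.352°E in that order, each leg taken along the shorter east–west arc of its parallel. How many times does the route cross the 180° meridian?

2

Leg 1: +176.746° → -125.042°, shortest Δλ = 58.212° (east) — crosses 180°.
Leg 2: -125.042° → -77.088°, shortest Δλ = 47.954° (east) — does not cross 180°.
Leg 3: -77.088° → +167.352°, shortest Δλ = -115.56° (west) — crosses 180°.
Total crossings: 2.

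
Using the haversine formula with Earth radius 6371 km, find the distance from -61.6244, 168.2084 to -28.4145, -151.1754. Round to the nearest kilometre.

4738 km

Δλ = -151.1754 − 168.2084 = -319.3838°; wrapped into (−180°, 180°]: 40.6162°.
Δφ = -28.4145 − -61.6244 = 33.2099°.
a = sin²(Δφ/2) + cos φ₁ · cos φ₂ · sin²(Δλ/2) = 0.132015.
c = 2·atan2(√a, √(1−a)) = 0.74370 rad → d = 6371·c ≈ 4738.11 km.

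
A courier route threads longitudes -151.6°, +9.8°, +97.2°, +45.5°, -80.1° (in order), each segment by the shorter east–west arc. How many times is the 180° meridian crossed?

0

Leg 1: -151.6° → +9.8°, shortest Δλ = 161.4° (east) — does not cross 180°.
Leg 2: +9.8° → +97.2°, shortest Δλ = 87.4° (east) — does not cross 180°.
Leg 3: +97.2° → +45.5°, shortest Δλ = -51.7° (west) — does not cross 180°.
Leg 4: +45.5° → -80.1°, shortest Δλ = -125.6° (west) — does not cross 180°.
Total crossings: 0.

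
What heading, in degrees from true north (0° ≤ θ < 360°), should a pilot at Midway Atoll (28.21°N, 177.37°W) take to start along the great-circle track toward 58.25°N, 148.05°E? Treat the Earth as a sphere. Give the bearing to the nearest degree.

Δλ = 148.05 − -177.37 = 325.42°; wrapped into (−180°, 180°]: -34.58°.
θ = atan2( sin Δλ · cos φ₂ , cos φ₁ · sin φ₂ − sin φ₁ · cos φ₂ · cos Δλ )
  = atan2(-0.29866, 0.54455) = -28.742° → normalised to [0°, 360°): 331.258°.

331°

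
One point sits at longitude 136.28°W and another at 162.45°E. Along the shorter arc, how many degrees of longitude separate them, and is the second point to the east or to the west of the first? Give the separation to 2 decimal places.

61.27° west

Raw difference: 162.45 − -136.28 = 298.73°.
Normalise into (−180°, 180°]: 298.73° − 360° = -61.27°.
Negative ⇒ the second point lies to the west; separation 61.27°.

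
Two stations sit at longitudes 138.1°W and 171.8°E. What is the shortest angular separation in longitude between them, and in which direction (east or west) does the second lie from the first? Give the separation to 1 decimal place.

50.1° west

Raw difference: 171.8 − -138.1 = 309.9°.
Normalise into (−180°, 180°]: 309.9° − 360° = -50.1°.
Negative ⇒ the second point lies to the west; separation 50.1°.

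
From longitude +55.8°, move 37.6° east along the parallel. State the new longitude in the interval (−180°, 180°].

Start at +55.8°; shift +37.6° → +93.4°.
+93.4° already lies in (−180°, 180°].

+93.4°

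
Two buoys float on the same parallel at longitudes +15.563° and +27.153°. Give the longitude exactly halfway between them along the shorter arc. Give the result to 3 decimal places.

Signed shortest Δλ from +15.563° to +27.153° is +11.590°.
Midpoint longitude = +15.563° + (+11.590°)/2 = +15.563° + 5.795° = +21.358°.

+21.358°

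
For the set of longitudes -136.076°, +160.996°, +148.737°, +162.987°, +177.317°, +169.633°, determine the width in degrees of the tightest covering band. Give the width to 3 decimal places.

Sort the longitudes: -136.076°, +148.737°, +160.996°, +162.987°, +169.633°, +177.317°.
Eastward gaps between consecutive values (wrapping around): 284.813°, 12.259°, 1.991°, 6.646°, 7.684°, 46.607°.
Largest gap = 284.813° ⇒ minimal covering band is its complement: 360° − 284.813° = 75.187°.
Band runs from +148.737° eastward to -136.076°, crossing the antimeridian.

75.187°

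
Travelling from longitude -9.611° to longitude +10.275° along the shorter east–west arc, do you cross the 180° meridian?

Signed shortest Δλ = ((10.275 − -9.611 + 180) mod 360) − 180 = 19.886°.
Going east by 19.886° from -9.611° reaches +10.275° without touching 180°.

No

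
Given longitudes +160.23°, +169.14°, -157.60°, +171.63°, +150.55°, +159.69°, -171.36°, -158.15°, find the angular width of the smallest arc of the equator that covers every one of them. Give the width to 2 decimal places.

51.85°

Sort the longitudes: -171.36°, -158.15°, -157.60°, +150.55°, +159.69°, +160.23°, +169.14°, +171.63°.
Eastward gaps between consecutive values (wrapping around): 13.21°, 0.55°, 308.15°, 9.14°, 0.54°, 8.91°, 2.49°, 17.01°.
Largest gap = 308.15° ⇒ minimal covering band is its complement: 360° − 308.15° = 51.85°.
Band runs from +150.55° eastward to -157.60°, crossing the antimeridian.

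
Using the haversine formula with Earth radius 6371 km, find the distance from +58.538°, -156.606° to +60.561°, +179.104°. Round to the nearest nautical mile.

745 nmi

Δλ = 179.104 − -156.606 = 335.710°; wrapped into (−180°, 180°]: -24.290°.
Δφ = 60.561 − 58.538 = 2.023°.
a = sin²(Δφ/2) + cos φ₁ · cos φ₂ · sin²(Δλ/2) = 0.011666.
c = 2·atan2(√a, √(1−a)) = 0.21644 rad → d = 6371·c ≈ 1378.96 km ≈ 744.58 nmi.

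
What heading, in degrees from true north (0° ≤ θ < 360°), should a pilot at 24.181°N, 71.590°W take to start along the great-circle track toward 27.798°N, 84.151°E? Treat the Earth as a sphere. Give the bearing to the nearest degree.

Δλ = 84.151 − -71.590 = 155.741°.
θ = atan2( sin Δλ · cos φ₂ , cos φ₁ · sin φ₂ − sin φ₁ · cos φ₂ · cos Δλ )
  = atan2(0.36345, 0.75579) = 25.682° → normalised to [0°, 360°): 25.682°.

26°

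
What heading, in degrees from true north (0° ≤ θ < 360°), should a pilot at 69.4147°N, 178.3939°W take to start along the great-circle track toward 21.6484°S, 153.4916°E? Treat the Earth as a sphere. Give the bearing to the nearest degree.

206°

Δλ = 153.4916 − -178.3939 = 331.8855°; wrapped into (−180°, 180°]: -28.1145°.
θ = atan2( sin Δλ · cos φ₂ , cos φ₁ · sin φ₂ − sin φ₁ · cos φ₂ · cos Δλ )
  = atan2(-0.43800, -0.89716) = -153.978° → normalised to [0°, 360°): 206.022°.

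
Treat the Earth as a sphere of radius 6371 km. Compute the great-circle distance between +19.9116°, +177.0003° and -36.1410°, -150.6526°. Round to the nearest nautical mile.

Δλ = -150.6526 − 177.0003 = -327.6529°; wrapped into (−180°, 180°]: 32.3471°.
Δφ = -36.1410 − 19.9116 = -56.0526°.
a = sin²(Δφ/2) + cos φ₁ · cos φ₂ · sin²(Δλ/2) = 0.279697.
c = 2·atan2(√a, √(1−a)) = 1.11452 rad → d = 6371·c ≈ 7100.62 km ≈ 3834.03 nmi.

3834 nmi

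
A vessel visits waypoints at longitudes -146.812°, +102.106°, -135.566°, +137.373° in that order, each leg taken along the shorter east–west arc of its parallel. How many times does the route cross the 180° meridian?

3

Leg 1: -146.812° → +102.106°, shortest Δλ = -111.082° (west) — crosses 180°.
Leg 2: +102.106° → -135.566°, shortest Δλ = 122.328° (east) — crosses 180°.
Leg 3: -135.566° → +137.373°, shortest Δλ = -87.061° (west) — crosses 180°.
Total crossings: 3.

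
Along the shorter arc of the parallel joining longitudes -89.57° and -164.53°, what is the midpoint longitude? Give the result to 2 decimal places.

Signed shortest Δλ from -89.57° to -164.53° is -74.96°.
Midpoint longitude = -89.57° + (-74.96°)/2 = -89.57° − 37.48° = -127.05°.

-127.05°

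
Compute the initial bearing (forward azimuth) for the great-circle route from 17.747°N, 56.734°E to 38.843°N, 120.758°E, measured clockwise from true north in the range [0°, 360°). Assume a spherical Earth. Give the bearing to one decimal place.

54.8°

Δλ = 120.758 − 56.734 = 64.024°.
θ = atan2( sin Δλ · cos φ₂ , cos φ₁ · sin φ₂ − sin φ₁ · cos φ₂ · cos Δλ )
  = atan2(0.70018, 0.49336) = 54.831° → normalised to [0°, 360°): 54.831°.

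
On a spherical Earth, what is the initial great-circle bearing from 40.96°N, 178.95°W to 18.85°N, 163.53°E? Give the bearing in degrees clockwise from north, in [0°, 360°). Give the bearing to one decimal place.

Δλ = 163.53 − -178.95 = 342.48°; wrapped into (−180°, 180°]: -17.52°.
θ = atan2( sin Δλ · cos φ₂ , cos φ₁ · sin φ₂ − sin φ₁ · cos φ₂ · cos Δλ )
  = atan2(-0.28489, -0.34761) = -140.663° → normalised to [0°, 360°): 219.337°.

219.3°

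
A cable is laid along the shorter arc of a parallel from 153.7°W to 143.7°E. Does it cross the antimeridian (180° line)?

Naïve |143.7 − -153.7| = 297.4° > 180°, so the shorter arc goes the other way round — across 180°.
Signed shortest Δλ = ((143.7 − -153.7 + 180) mod 360) − 180 = -62.6°.
Going west by 62.6° from -153.7° passes through 180° before reaching +143.7°.

Yes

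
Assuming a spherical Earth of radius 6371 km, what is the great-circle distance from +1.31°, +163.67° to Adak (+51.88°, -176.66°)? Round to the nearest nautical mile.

3194 nmi

Δλ = -176.66 − 163.67 = -340.33°; wrapped into (−180°, 180°]: 19.67°.
Δφ = 51.88 − 1.31 = 50.57°.
a = sin²(Δφ/2) + cos φ₁ · cos φ₂ · sin²(Δλ/2) = 0.200439.
c = 2·atan2(√a, √(1−a)) = 0.92839 rad → d = 6371·c ≈ 5914.78 km ≈ 3193.73 nmi.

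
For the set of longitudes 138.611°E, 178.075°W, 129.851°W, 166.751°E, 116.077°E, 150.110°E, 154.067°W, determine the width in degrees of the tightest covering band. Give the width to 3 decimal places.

Sort the longitudes: -178.075°, -154.067°, -129.851°, +116.077°, +138.611°, +150.110°, +166.751°.
Eastward gaps between consecutive values (wrapping around): 24.008°, 24.216°, 245.928°, 22.534°, 11.499°, 16.641°, 15.174°.
Largest gap = 245.928° ⇒ minimal covering band is its complement: 360° − 245.928° = 114.072°.
Band runs from +116.077° eastward to -129.851°, crossing the antimeridian.

114.072°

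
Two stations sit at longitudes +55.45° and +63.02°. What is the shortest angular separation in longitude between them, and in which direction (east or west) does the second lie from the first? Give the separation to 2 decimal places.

Raw difference: 63.02 − 55.45 = 7.57°.
Normalise into (−180°, 180°]: 7.57° stays 7.57°.
Positive ⇒ the second point lies to the east; separation 7.57°.

7.57° east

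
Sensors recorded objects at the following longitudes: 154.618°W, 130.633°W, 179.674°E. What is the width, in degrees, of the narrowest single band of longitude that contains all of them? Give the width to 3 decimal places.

49.693°

Sort the longitudes: -154.618°, -130.633°, +179.674°.
Eastward gaps between consecutive values (wrapping around): 23.985°, 310.307°, 25.708°.
Largest gap = 310.307° ⇒ minimal covering band is its complement: 360° − 310.307° = 49.693°.
Band runs from +179.674° eastward to -130.633°, crossing the antimeridian.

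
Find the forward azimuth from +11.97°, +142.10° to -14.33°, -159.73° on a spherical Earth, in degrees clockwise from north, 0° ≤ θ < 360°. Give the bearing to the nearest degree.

Δλ = -159.73 − 142.10 = -301.83°; wrapped into (−180°, 180°]: 58.17°.
θ = atan2( sin Δλ · cos φ₂ , cos φ₁ · sin φ₂ − sin φ₁ · cos φ₂ · cos Δλ )
  = atan2(0.82318, -0.34810) = 112.922° → normalised to [0°, 360°): 112.922°.

113°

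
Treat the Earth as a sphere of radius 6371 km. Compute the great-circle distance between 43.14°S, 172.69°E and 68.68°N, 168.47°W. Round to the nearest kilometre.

12532 km

Δλ = -168.47 − 172.69 = -341.16°; wrapped into (−180°, 180°]: 18.84°.
Δφ = 68.68 − -43.14 = 111.82°.
a = sin²(Δφ/2) + cos φ₁ · cos φ₂ · sin²(Δλ/2) = 0.692953.
c = 2·atan2(√a, √(1−a)) = 1.96699 rad → d = 6371·c ≈ 12531.66 km.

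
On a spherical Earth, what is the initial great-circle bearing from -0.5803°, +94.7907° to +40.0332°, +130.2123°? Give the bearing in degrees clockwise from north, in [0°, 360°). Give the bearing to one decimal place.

34.3°

Δλ = 130.2123 − 94.7907 = 35.4216°.
θ = atan2( sin Δλ · cos φ₂ , cos φ₁ · sin φ₂ − sin φ₁ · cos φ₂ · cos Δλ )
  = atan2(0.44377, 0.64952) = 34.342° → normalised to [0°, 360°): 34.342°.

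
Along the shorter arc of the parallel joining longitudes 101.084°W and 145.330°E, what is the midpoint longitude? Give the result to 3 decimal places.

157.877°W

Signed shortest Δλ from -101.084° to +145.330° is -113.586°.
Midpoint longitude = -101.084° + (-113.586°)/2 = -101.084° − 56.793° = -157.877°.
(The naïve average (-101.084 + +145.330)/2 = 22.123° is on the wrong side of the globe.)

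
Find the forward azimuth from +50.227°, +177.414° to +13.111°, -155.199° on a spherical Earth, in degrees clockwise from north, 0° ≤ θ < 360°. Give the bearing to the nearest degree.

Δλ = -155.199 − 177.414 = -332.613°; wrapped into (−180°, 180°]: 27.387°.
θ = atan2( sin Δλ · cos φ₂ , cos φ₁ · sin φ₂ − sin φ₁ · cos φ₂ · cos Δλ )
  = atan2(0.44801, -0.51953) = 139.228° → normalised to [0°, 360°): 139.228°.

139°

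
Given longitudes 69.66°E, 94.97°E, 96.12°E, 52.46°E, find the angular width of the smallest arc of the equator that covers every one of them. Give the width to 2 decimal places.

Sort the longitudes: +52.46°, +69.66°, +94.97°, +96.12°.
Eastward gaps between consecutive values (wrapping around): 17.20°, 25.31°, 1.15°, 316.34°.
Largest gap = 316.34° ⇒ minimal covering band is its complement: 360° − 316.34° = 43.66°.
Band runs from +52.46° eastward to +96.12°.

43.66°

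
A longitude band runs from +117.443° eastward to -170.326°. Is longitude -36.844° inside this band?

No

Band width going east from +117.443° to -170.326°: ((-170.326 − 117.443) mod 360) = 72.231°.
Offset of -36.844° east of the west edge: ((-36.844 − 117.443) mod 360) = 205.713°.
205.713° > 72.231° ⇒ outside.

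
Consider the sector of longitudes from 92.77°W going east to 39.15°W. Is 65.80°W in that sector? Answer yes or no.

Band width going east from -92.77° to -39.15°: ((-39.15 − -92.77) mod 360) = 53.62°.
Offset of -65.80° east of the west edge: ((-65.80 − -92.77) mod 360) = 26.97°.
26.97° ≤ 53.62° ⇒ inside.

Yes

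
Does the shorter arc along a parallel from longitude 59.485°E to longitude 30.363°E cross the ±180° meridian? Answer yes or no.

Signed shortest Δλ = ((30.363 − 59.485 + 180) mod 360) − 180 = -29.122°.
Going west by 29.122° from +59.485° reaches +30.363° without touching 180°.

No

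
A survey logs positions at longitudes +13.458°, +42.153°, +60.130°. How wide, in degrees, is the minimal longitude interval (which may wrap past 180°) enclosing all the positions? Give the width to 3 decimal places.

Sort the longitudes: +13.458°, +42.153°, +60.130°.
Eastward gaps between consecutive values (wrapping around): 28.695°, 17.977°, 313.328°.
Largest gap = 313.328° ⇒ minimal covering band is its complement: 360° − 313.328° = 46.672°.
Band runs from +13.458° eastward to +60.130°.

46.672°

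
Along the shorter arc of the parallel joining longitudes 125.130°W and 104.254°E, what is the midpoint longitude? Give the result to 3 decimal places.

169.562°E

Signed shortest Δλ from -125.130° to +104.254° is -130.616°.
Midpoint longitude = -125.130° + (-130.616°)/2 = -125.130° − 65.308° = -190.438°.
Normalise into (−180°, 180°]: +169.562°.
(The naïve average (-125.130 + +104.254)/2 = -10.438° is on the wrong side of the globe.)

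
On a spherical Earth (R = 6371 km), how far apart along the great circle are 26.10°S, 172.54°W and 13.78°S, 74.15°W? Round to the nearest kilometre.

Δλ = -74.15 − -172.54 = 98.39°.
Δφ = -13.78 − -26.10 = 12.32°.
a = sin²(Δφ/2) + cos φ₁ · cos φ₂ · sin²(Δλ/2) = 0.511235.
c = 2·atan2(√a, √(1−a)) = 1.59327 rad → d = 6371·c ≈ 10150.71 km.

10151 km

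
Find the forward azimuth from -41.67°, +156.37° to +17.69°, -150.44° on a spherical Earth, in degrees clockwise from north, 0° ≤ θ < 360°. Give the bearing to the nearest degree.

52°

Δλ = -150.44 − 156.37 = -306.81°; wrapped into (−180°, 180°]: 53.19°.
θ = atan2( sin Δλ · cos φ₂ , cos φ₁ · sin φ₂ − sin φ₁ · cos φ₂ · cos Δλ )
  = atan2(0.76277, 0.60650) = 51.511° → normalised to [0°, 360°): 51.511°.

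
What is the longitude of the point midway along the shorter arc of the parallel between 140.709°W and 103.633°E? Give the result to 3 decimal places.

Signed shortest Δλ from -140.709° to +103.633° is -115.658°.
Midpoint longitude = -140.709° + (-115.658°)/2 = -140.709° − 57.829° = -198.538°.
Normalise into (−180°, 180°]: +161.462°.
(The naïve average (-140.709 + +103.633)/2 = -18.538° is on the wrong side of the globe.)

161.462°E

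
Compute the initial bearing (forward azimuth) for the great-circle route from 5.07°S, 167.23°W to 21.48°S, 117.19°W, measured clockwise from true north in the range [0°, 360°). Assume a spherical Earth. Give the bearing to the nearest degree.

Δλ = -117.19 − -167.23 = 50.04°.
θ = atan2( sin Δλ · cos φ₂ , cos φ₁ · sin φ₂ − sin φ₁ · cos φ₂ · cos Δλ )
  = atan2(0.71326, -0.31193) = 113.621° → normalised to [0°, 360°): 113.621°.

114°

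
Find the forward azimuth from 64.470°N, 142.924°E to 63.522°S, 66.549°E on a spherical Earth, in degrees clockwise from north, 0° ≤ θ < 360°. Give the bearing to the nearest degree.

222°

Δλ = 66.549 − 142.924 = -76.375°.
θ = atan2( sin Δλ · cos φ₂ , cos φ₁ · sin φ₂ − sin φ₁ · cos φ₂ · cos Δλ )
  = atan2(-0.43331, -0.48055) = -137.959° → normalised to [0°, 360°): 222.041°.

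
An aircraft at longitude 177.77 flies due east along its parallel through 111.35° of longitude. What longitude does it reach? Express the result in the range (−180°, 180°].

-70.88°

Start at +177.77°; shift +111.35° → +289.12°.
+289.12° lies outside (−180°, 180°]; subtract 360° → -70.88°.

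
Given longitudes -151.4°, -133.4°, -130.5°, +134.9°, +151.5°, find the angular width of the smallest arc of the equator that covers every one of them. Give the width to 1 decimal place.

Sort the longitudes: -151.4°, -133.4°, -130.5°, +134.9°, +151.5°.
Eastward gaps between consecutive values (wrapping around): 18.0°, 2.9°, 265.4°, 16.6°, 57.1°.
Largest gap = 265.4° ⇒ minimal covering band is its complement: 360° − 265.4° = 94.6°.
Band runs from +134.9° eastward to -130.5°, crossing the antimeridian.

94.6°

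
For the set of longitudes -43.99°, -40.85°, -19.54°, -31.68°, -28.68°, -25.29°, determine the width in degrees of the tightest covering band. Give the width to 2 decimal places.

24.45°

Sort the longitudes: -43.99°, -40.85°, -31.68°, -28.68°, -25.29°, -19.54°.
Eastward gaps between consecutive values (wrapping around): 3.14°, 9.17°, 3.00°, 3.39°, 5.75°, 335.55°.
Largest gap = 335.55° ⇒ minimal covering band is its complement: 360° − 335.55° = 24.45°.
Band runs from -43.99° eastward to -19.54°.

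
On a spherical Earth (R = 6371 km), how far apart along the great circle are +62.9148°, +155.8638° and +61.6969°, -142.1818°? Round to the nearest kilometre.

Δλ = -142.1818 − 155.8638 = -298.0456°; wrapped into (−180°, 180°]: 61.9544°.
Δφ = 61.6969 − 62.9148 = -1.2179°.
a = sin²(Δφ/2) + cos φ₁ · cos φ₂ · sin²(Δλ/2) = 0.057303.
c = 2·atan2(√a, √(1−a)) = 0.48345 rad → d = 6371·c ≈ 3080.09 km.

3080 km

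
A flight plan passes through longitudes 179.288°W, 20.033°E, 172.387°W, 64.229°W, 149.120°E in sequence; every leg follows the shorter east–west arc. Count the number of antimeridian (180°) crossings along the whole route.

Leg 1: -179.288° → +20.033°, shortest Δλ = -160.679° (west) — crosses 180°.
Leg 2: +20.033° → -172.387°, shortest Δλ = 167.58° (east) — crosses 180°.
Leg 3: -172.387° → -64.229°, shortest Δλ = 108.158° (east) — does not cross 180°.
Leg 4: -64.229° → +149.120°, shortest Δλ = -146.651° (west) — crosses 180°.
Total crossings: 3.

3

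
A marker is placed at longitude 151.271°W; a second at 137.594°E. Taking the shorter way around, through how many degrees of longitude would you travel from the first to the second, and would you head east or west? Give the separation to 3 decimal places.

71.135° west

Raw difference: 137.594 − -151.271 = 288.865°.
Normalise into (−180°, 180°]: 288.865° − 360° = -71.135°.
Negative ⇒ the second point lies to the west; separation 71.135°.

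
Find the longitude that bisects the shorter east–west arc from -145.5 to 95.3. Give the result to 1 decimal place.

Signed shortest Δλ from -145.5° to +95.3° is -119.2°.
Midpoint longitude = -145.5° + (-119.2°)/2 = -145.5° − 59.6° = -205.1°.
Normalise into (−180°, 180°]: +154.9°.
(The naïve average (-145.5 + +95.3)/2 = -25.1° is on the wrong side of the globe.)

+154.9°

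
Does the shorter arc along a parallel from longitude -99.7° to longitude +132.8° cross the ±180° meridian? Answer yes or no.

Yes

Naïve |132.8 − -99.7| = 232.5° > 180°, so the shorter arc goes the other way round — across 180°.
Signed shortest Δλ = ((132.8 − -99.7 + 180) mod 360) − 180 = -127.5°.
Going west by 127.5° from -99.7° passes through 180° before reaching +132.8°.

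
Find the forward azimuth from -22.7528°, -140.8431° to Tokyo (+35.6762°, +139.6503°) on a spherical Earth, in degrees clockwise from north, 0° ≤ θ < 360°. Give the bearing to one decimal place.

306.7°

Δλ = 139.6503 − -140.8431 = 280.4934°; wrapped into (−180°, 180°]: -79.5066°.
θ = atan2( sin Δλ · cos φ₂ , cos φ₁ · sin φ₂ − sin φ₁ · cos φ₂ · cos Δλ )
  = atan2(-0.79874, 0.59504) = -53.315° → normalised to [0°, 360°): 306.685°.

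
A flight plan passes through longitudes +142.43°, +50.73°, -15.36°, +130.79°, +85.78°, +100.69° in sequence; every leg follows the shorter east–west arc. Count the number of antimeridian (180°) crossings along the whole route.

Leg 1: +142.43° → +50.73°, shortest Δλ = -91.7° (west) — does not cross 180°.
Leg 2: +50.73° → -15.36°, shortest Δλ = -66.09° (west) — does not cross 180°.
Leg 3: -15.36° → +130.79°, shortest Δλ = 146.15° (east) — does not cross 180°.
Leg 4: +130.79° → +85.78°, shortest Δλ = -45.01° (west) — does not cross 180°.
Leg 5: +85.78° → +100.69°, shortest Δλ = 14.91° (east) — does not cross 180°.
Total crossings: 0.

0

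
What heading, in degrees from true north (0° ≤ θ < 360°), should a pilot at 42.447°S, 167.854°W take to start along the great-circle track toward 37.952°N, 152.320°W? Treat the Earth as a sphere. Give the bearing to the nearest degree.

Δλ = -152.320 − -167.854 = 15.534°.
θ = atan2( sin Δλ · cos φ₂ , cos φ₁ · sin φ₂ − sin φ₁ · cos φ₂ · cos Δλ )
  = atan2(0.21118, 0.96655) = 12.324° → normalised to [0°, 360°): 12.324°.

12°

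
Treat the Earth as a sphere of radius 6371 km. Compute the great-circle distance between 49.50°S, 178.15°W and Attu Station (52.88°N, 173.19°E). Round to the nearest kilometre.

Δλ = 173.19 − -178.15 = 351.34°; wrapped into (−180°, 180°]: -8.66°.
Δφ = 52.88 − -49.50 = 102.38°.
a = sin²(Δφ/2) + cos φ₁ · cos φ₂ · sin²(Δλ/2) = 0.609431.
c = 2·atan2(√a, √(1−a)) = 1.79145 rad → d = 6371·c ≈ 11413.30 km.

11413 km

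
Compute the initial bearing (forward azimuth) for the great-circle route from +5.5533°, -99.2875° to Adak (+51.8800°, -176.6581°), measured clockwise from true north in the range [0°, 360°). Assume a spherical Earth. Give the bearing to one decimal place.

Δλ = -176.6581 − -99.2875 = -77.3706°.
θ = atan2( sin Δλ · cos φ₂ , cos φ₁ · sin φ₂ − sin φ₁ · cos φ₂ · cos Δλ )
  = atan2(-0.60237, 0.76997) = -38.037° → normalised to [0°, 360°): 321.963°.

322.0°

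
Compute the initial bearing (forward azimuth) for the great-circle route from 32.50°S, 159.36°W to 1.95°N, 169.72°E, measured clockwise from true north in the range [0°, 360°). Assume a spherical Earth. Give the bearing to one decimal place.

Δλ = 169.72 − -159.36 = 329.08°; wrapped into (−180°, 180°]: -30.92°.
θ = atan2( sin Δλ · cos φ₂ , cos φ₁ · sin φ₂ − sin φ₁ · cos φ₂ · cos Δλ )
  = atan2(-0.51354, 0.48937) = -46.381° → normalised to [0°, 360°): 313.619°.

313.6°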